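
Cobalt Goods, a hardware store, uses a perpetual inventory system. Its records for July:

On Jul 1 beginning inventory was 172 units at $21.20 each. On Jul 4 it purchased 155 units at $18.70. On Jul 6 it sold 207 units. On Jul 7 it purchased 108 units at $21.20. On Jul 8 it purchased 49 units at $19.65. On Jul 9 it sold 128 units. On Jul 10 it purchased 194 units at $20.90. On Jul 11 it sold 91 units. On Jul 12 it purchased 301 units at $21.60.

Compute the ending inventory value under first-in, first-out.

Ending inventory = $11,709.85

Jul 6, 207 sold [FIFO — oldest first]: 172 @ $21.20 + 35 @ $18.70 = $4,300.90
Jul 9, 128 sold [FIFO — oldest first]: 120 @ $18.70 + 8 @ $21.20 = $2,413.60
Jul 11, 91 sold [FIFO — oldest first]: 91 @ $21.20 = $1,929.20
Total COGS = $4,300.90 + $2,413.60 + $1,929.20 = $8,643.70
Ending inventory: 9 @ $21.20 + 49 @ $19.65 + 194 @ $20.90 + 301 @ $21.60 = $11,709.85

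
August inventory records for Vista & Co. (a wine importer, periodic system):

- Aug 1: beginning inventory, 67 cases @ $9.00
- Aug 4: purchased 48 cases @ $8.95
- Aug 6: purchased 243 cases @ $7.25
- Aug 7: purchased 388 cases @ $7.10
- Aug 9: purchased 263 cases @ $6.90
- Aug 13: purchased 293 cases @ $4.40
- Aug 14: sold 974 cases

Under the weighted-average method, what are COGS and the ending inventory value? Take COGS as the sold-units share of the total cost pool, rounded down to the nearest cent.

Aug 14, sell 974: 974/1302 × $8,653.05 → $6,473.17
Ending inventory (cost pool remaining) = $2,179.88
Check: goods available $8,653.05 = COGS $6,473.17 + ending $2,179.88

COGS = $6,473.17; ending inventory = $2,179.88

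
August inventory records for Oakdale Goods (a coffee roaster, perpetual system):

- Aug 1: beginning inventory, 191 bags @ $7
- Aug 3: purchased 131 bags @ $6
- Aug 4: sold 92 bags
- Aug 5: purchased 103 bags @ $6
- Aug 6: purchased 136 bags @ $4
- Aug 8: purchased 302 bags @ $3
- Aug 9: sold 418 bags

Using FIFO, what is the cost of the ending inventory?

Ending inventory = $1,110

Aug 4, 92 sold [FIFO — oldest first]: 92 @ $7 = $644
Aug 9, 418 sold [FIFO — oldest first]: 99 @ $7 + 131 @ $6 + 103 @ $6 + 85 @ $4 = $2,437
Total COGS = $644 + $2,437 = $3,081
Ending inventory: 51 @ $4 + 302 @ $3 = $1,110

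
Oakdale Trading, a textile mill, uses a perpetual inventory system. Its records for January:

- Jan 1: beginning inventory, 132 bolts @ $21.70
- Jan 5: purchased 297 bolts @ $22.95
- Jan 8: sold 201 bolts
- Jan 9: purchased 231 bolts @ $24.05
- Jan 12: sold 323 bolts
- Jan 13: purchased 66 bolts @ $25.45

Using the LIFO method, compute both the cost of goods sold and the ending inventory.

Jan 8, 201 sold [LIFO — newest first]: 201 @ $22.95 = $4,612.95
Jan 12, 323 sold [LIFO — newest first]: 231 @ $24.05 + 92 @ $22.95 = $7,666.95
Total COGS = $4,612.95 + $7,666.95 = $12,279.90
Ending inventory: 132 @ $21.70 + 4 @ $22.95 + 66 @ $25.45 = $4,635.90

COGS = $12,279.90; ending inventory = $4,635.90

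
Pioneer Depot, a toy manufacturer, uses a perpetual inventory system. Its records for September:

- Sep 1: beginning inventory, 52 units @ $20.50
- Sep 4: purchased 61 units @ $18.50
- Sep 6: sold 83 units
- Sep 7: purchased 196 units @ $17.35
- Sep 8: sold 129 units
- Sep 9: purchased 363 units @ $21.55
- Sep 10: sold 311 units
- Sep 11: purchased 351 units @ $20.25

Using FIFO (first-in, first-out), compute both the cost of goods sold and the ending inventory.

Sep 6, 83 sold [FIFO — oldest first]: 52 @ $20.50 + 31 @ $18.50 = $1,639.50
Sep 8, 129 sold [FIFO — oldest first]: 30 @ $18.50 + 99 @ $17.35 = $2,272.65
Sep 10, 311 sold [FIFO — oldest first]: 97 @ $17.35 + 214 @ $21.55 = $6,294.65
Total COGS = $1,639.50 + $2,272.65 + $6,294.65 = $10,206.80
Ending inventory: 149 @ $21.55 + 351 @ $20.25 = $10,318.70

COGS = $10,206.80; ending inventory = $10,318.70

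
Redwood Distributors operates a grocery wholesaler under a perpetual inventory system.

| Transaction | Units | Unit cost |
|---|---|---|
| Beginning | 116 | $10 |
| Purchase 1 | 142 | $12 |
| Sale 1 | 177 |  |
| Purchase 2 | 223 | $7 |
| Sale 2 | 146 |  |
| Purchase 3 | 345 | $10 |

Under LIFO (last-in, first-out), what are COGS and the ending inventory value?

Sale 1 (177) [LIFO — newest first]: 142 @ $12 + 35 @ $10 = $2,054
Sale 2 (146) [LIFO — newest first]: 146 @ $7 = $1,022
Total COGS = $2,054 + $1,022 = $3,076
Ending inventory: 81 @ $10 + 77 @ $7 + 345 @ $10 = $4,799

COGS = $3,076; ending inventory = $4,799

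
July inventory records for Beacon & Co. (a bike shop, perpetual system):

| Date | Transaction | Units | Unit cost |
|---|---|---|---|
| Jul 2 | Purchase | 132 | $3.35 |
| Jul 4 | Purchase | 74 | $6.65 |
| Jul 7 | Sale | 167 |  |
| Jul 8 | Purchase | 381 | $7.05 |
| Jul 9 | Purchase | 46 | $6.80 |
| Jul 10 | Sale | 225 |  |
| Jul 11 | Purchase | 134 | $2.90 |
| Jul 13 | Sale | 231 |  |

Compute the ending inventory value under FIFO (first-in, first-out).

Jul 7, 167 sold [FIFO — oldest first]: 132 @ $3.35 + 35 @ $6.65 = $674.95
Jul 10, 225 sold [FIFO — oldest first]: 39 @ $6.65 + 186 @ $7.05 = $1,570.65
Jul 13, 231 sold [FIFO — oldest first]: 195 @ $7.05 + 36 @ $6.80 = $1,619.55
Total COGS = $674.95 + $1,570.65 + $1,619.55 = $3,865.15
Ending inventory: 10 @ $6.80 + 134 @ $2.90 = $456.60
Check: goods available $4,321.75 = COGS $3,865.15 + ending $456.60

Ending inventory = $456.60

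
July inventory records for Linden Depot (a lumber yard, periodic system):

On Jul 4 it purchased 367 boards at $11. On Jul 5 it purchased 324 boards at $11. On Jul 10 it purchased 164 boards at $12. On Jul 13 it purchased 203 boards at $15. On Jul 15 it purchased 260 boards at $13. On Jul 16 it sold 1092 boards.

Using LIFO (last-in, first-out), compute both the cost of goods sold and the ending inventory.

Jul 16, 1092 sold [LIFO — newest first]: 260 @ $13 + 203 @ $15 + 164 @ $12 + 324 @ $11 + 141 @ $11 = $13,508
Ending inventory: 226 @ $11 = $2,486

COGS = $13,508; ending inventory = $2,486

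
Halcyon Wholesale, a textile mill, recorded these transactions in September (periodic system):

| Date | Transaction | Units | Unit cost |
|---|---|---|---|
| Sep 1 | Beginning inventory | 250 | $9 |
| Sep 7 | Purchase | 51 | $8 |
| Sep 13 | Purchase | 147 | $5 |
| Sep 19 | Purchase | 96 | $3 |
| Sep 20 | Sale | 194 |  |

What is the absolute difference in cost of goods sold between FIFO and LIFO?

FIFO COGS: 194 @ $9 = $1,746
LIFO COGS: 96 @ $3 + 98 @ $5 = $778
Difference = |$1,746 − $778| = $968

$968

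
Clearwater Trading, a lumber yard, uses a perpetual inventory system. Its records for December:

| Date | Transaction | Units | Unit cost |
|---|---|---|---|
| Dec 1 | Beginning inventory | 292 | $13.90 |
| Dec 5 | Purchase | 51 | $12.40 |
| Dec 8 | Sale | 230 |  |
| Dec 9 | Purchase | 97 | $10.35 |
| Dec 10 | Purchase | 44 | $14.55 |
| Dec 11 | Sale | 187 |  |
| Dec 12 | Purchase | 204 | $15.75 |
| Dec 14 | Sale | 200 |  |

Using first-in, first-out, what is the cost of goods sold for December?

COGS = $8,430.10

Dec 8, 230 sold [FIFO — oldest first]: 230 @ $13.90 = $3,197.00
Dec 11, 187 sold [FIFO — oldest first]: 62 @ $13.90 + 51 @ $12.40 + 74 @ $10.35 = $2,260.10
Dec 14, 200 sold [FIFO — oldest first]: 23 @ $10.35 + 44 @ $14.55 + 133 @ $15.75 = $2,973.00
Total COGS = $3,197.00 + $2,260.10 + $2,973.00 = $8,430.10
Ending inventory: 71 @ $15.75 = $1,118.25
Check: goods available $9,548.35 = COGS $8,430.10 + ending $1,118.25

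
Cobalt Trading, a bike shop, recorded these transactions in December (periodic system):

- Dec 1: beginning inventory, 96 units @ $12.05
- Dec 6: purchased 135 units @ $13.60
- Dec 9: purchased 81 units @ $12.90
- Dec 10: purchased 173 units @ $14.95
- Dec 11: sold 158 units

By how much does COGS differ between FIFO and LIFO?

$362.10

FIFO COGS: 96 @ $12.05 + 62 @ $13.60 = $2,000.00
LIFO COGS: 158 @ $14.95 = $2,362.10
Difference = |$2,000.00 − $2,362.10| = $362.10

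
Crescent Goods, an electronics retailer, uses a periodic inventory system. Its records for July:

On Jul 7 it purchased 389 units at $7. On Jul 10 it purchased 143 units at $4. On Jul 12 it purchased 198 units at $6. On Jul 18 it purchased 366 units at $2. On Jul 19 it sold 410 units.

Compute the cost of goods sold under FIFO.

COGS = $2,807

Jul 19, 410 sold [FIFO — oldest first]: 389 @ $7 + 21 @ $4 = $2,807
Ending inventory: 122 @ $4 + 198 @ $6 + 366 @ $2 = $2,408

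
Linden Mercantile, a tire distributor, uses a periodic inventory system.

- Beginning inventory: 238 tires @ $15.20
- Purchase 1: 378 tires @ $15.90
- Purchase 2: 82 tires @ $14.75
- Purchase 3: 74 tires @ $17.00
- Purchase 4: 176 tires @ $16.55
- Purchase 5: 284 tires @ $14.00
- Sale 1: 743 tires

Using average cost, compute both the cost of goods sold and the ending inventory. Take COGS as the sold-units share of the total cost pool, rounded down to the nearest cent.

COGS = $11,449.01; ending inventory = $7,535.09

Sale 1, sell 743: 743/1232 × $18,984.10 → $11,449.01
Ending inventory (cost pool remaining) = $7,535.09
Check: goods available $18,984.10 = COGS $11,449.01 + ending $7,535.09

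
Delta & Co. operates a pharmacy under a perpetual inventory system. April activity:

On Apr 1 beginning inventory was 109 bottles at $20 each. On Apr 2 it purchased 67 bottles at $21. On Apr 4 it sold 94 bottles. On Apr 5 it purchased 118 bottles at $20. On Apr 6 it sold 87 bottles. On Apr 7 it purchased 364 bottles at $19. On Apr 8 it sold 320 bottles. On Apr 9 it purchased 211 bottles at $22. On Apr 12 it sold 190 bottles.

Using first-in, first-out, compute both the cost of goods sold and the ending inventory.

COGS = $13,589; ending inventory = $3,916

Apr 4, 94 sold [FIFO — oldest first]: 94 @ $20 = $1,880
Apr 6, 87 sold [FIFO — oldest first]: 15 @ $20 + 67 @ $21 + 5 @ $20 = $1,807
Apr 8, 320 sold [FIFO — oldest first]: 113 @ $20 + 207 @ $19 = $6,193
Apr 12, 190 sold [FIFO — oldest first]: 157 @ $19 + 33 @ $22 = $3,709
Total COGS = $1,880 + $1,807 + $6,193 + $3,709 = $13,589
Ending inventory: 178 @ $22 = $3,916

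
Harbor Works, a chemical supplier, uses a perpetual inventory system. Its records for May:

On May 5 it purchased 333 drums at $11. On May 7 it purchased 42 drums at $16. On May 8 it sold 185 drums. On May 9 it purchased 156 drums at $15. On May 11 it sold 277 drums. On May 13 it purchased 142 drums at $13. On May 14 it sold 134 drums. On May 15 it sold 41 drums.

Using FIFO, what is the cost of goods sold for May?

COGS = $8,053

May 8, 185 sold [FIFO — oldest first]: 185 @ $11 = $2,035
May 11, 277 sold [FIFO — oldest first]: 148 @ $11 + 42 @ $16 + 87 @ $15 = $3,605
May 14, 134 sold [FIFO — oldest first]: 69 @ $15 + 65 @ $13 = $1,880
May 15, 41 sold [FIFO — oldest first]: 41 @ $13 = $533
Total COGS = $2,035 + $3,605 + $1,880 + $533 = $8,053
Ending inventory: 36 @ $13 = $468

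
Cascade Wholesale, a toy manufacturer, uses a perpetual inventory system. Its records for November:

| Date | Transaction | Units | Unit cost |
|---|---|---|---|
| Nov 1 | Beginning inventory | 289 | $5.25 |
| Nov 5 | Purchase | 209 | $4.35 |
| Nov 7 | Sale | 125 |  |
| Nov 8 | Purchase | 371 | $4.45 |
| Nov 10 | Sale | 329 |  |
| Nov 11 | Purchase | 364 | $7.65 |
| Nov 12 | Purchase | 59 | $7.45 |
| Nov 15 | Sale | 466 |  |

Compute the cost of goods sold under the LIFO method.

COGS = $5,423.20

Nov 7, 125 sold [LIFO — newest first]: 125 @ $4.35 = $543.75
Nov 10, 329 sold [LIFO — newest first]: 329 @ $4.45 = $1,464.05
Nov 15, 466 sold [LIFO — newest first]: 59 @ $7.45 + 364 @ $7.65 + 42 @ $4.45 + 1 @ $4.35 = $3,415.40
Total COGS = $543.75 + $1,464.05 + $3,415.40 = $5,423.20
Ending inventory: 289 @ $5.25 + 83 @ $4.35 = $1,878.30
Check: goods available $7,301.50 = COGS $5,423.20 + ending $1,878.30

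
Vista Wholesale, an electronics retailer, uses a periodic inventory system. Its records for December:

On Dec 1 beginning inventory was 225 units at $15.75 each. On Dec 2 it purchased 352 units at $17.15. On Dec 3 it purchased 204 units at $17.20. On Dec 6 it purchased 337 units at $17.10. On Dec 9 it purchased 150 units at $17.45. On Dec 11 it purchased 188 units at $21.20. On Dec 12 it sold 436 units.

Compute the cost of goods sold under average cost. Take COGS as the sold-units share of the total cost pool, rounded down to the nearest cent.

COGS = $7,622.55

Dec 12, sell 436: 436/1456 × $25,455.15 → $7,622.55
Ending inventory (cost pool remaining) = $17,832.60
Check: goods available $25,455.15 = COGS $7,622.55 + ending $17,832.60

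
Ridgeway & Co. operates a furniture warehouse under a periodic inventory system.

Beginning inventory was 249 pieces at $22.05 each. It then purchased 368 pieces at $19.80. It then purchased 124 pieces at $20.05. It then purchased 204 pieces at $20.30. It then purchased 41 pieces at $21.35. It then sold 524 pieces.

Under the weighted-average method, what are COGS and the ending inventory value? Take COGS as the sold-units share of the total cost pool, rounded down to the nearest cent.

COGS = $10,777.39; ending inventory = $9,502.21

Sale 1, sell 524: 524/986 × $20,279.60 → $10,777.39
Ending inventory (cost pool remaining) = $9,502.21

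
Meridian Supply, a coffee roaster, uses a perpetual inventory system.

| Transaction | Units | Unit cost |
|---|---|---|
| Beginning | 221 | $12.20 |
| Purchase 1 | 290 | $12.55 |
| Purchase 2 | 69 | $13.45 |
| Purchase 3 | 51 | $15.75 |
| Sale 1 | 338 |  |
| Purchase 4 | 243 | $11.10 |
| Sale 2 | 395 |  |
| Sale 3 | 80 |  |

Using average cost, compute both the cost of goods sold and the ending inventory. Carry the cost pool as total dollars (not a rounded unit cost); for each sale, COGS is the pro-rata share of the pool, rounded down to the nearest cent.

After Beginning: 221 on hand, pool $2,696.20 (≈ $12.2000 each)
After Purchase 1: 511 on hand, pool $6,335.70 (≈ $12.3986 each)
After Purchase 2: 580 on hand, pool $7,263.75 (≈ $12.5237 each)
After Purchase 3: 631 on hand, pool $8,067.00 (≈ $12.7845 each)
Sale 1, sell 338: 338/631 × $8,067.00 → $4,321.15
After Purchase 4: 536 on hand, pool $6,443.15 (≈ $12.0208 each)
Sale 2, sell 395: 395/536 × $6,443.15 → $4,748.21
Sale 3, sell 80: 80/141 × $1,694.94 → $961.66
Total COGS = $4,321.15 + $4,748.21 + $961.66 = $10,031.02
Ending inventory (cost pool remaining) = $733.28

COGS = $10,031.02; ending inventory = $733.28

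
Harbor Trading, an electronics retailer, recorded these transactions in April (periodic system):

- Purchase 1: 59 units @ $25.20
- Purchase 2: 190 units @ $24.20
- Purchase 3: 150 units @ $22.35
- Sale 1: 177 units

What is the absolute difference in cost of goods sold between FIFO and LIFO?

$336.50

FIFO COGS: 59 @ $25.20 + 118 @ $24.20 = $4,342.40
LIFO COGS: 150 @ $22.35 + 27 @ $24.20 = $4,005.90
Difference = |$4,342.40 − $4,005.90| = $336.50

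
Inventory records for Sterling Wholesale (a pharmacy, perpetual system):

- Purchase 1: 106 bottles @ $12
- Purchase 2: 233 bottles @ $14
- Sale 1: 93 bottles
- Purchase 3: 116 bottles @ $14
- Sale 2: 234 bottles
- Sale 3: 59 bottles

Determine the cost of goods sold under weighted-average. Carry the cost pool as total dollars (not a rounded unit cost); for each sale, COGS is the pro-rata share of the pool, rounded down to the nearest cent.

After Purchase 1: 106 on hand, pool $1,272.00 (≈ $12.0000 each)
After Purchase 2: 339 on hand, pool $4,534.00 (≈ $13.3746 each)
Sale 1, sell 93: 93/339 × $4,534.00 → $1,243.84
After Purchase 3: 362 on hand, pool $4,914.16 (≈ $13.5750 each)
Sale 2, sell 234: 234/362 × $4,914.16 → $3,176.55
Sale 3, sell 59: 59/128 × $1,737.61 → $800.92
Total COGS = $1,243.84 + $3,176.55 + $800.92 = $5,221.31
Ending inventory (cost pool remaining) = $936.69

COGS = $5,221.31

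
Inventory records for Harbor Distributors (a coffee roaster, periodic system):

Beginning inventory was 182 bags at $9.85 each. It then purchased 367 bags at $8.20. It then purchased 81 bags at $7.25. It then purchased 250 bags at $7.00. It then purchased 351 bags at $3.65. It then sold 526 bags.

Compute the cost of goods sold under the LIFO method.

COGS = $2,506.15

Sale 1 (526) [LIFO — newest first]: 351 @ $3.65 + 175 @ $7.00 = $2,506.15
Ending inventory: 182 @ $9.85 + 367 @ $8.20 + 81 @ $7.25 + 75 @ $7.00 = $5,914.35
Check: goods available $8,420.50 = COGS $2,506.15 + ending $5,914.35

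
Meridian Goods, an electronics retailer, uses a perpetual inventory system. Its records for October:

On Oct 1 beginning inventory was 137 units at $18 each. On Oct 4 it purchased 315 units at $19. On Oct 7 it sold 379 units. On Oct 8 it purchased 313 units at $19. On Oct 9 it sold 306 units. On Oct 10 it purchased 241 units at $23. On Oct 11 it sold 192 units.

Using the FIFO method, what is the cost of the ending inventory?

Oct 7, 379 sold [FIFO — oldest first]: 137 @ $18 + 242 @ $19 = $7,064
Oct 9, 306 sold [FIFO — oldest first]: 73 @ $19 + 233 @ $19 = $5,814
Oct 11, 192 sold [FIFO — oldest first]: 80 @ $19 + 112 @ $23 = $4,096
Total COGS = $7,064 + $5,814 + $4,096 = $16,974
Ending inventory: 129 @ $23 = $2,967

Ending inventory = $2,967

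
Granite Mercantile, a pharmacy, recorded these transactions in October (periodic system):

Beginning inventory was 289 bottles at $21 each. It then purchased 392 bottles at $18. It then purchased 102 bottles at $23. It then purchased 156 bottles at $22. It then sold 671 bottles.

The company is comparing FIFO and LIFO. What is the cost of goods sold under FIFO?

COGS = $12,945

FIFO COGS: 289 @ $21 + 382 @ $18 = $12,945
LIFO COGS: 156 @ $22 + 102 @ $23 + 392 @ $18 + 21 @ $21 = $13,275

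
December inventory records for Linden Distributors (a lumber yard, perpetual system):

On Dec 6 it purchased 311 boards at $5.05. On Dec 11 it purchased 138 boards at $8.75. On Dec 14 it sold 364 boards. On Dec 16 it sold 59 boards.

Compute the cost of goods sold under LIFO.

Dec 14, 364 sold [LIFO — newest first]: 138 @ $8.75 + 226 @ $5.05 = $2,348.80
Dec 16, 59 sold [LIFO — newest first]: 59 @ $5.05 = $297.95
Total COGS = $2,348.80 + $297.95 = $2,646.75
Ending inventory: 26 @ $5.05 = $131.30

COGS = $2,646.75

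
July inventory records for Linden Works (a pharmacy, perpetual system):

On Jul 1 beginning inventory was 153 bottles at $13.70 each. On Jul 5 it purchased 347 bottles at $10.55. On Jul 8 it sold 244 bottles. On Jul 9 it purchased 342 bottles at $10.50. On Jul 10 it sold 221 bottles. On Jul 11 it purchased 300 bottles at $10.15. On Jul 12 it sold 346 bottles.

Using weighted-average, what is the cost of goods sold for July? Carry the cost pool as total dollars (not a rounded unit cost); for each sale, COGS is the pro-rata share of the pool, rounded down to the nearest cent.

After Jul 1: 153 on hand, pool $2,096.10 (≈ $13.7000 each)
After Jul 5: 500 on hand, pool $5,756.95 (≈ $11.5139 each)
Jul 8, sell 244: 244/500 × $5,756.95 → $2,809.39
After Jul 9: 598 on hand, pool $6,538.56 (≈ $10.9340 each)
Jul 10, sell 221: 221/598 × $6,538.56 → $2,416.42
After Jul 11: 677 on hand, pool $7,167.14 (≈ $10.5866 each)
Jul 12, sell 346: 346/677 × $7,167.14 → $3,662.96
Total COGS = $2,809.39 + $2,416.42 + $3,662.96 = $8,888.77
Ending inventory (cost pool remaining) = $3,504.18

COGS = $8,888.77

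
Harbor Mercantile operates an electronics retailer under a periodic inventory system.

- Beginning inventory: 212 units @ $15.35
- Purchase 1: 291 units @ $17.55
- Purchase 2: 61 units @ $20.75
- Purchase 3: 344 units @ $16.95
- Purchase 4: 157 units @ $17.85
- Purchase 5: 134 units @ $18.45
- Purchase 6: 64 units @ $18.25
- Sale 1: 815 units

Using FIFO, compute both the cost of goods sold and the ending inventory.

COGS = $13,881.45; ending inventory = $8,019.10

Sale 1 (815) [FIFO — oldest first]: 212 @ $15.35 + 291 @ $17.55 + 61 @ $20.75 + 251 @ $16.95 = $13,881.45
Ending inventory: 93 @ $16.95 + 157 @ $17.85 + 134 @ $18.45 + 64 @ $18.25 = $8,019.10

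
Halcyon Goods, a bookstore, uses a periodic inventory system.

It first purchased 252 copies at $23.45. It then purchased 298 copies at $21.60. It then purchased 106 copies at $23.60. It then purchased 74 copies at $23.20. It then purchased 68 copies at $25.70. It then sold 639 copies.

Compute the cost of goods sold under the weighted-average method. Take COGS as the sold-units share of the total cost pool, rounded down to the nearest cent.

COGS = $14,663.52

Sale 1, sell 639: 639/798 × $18,312.20 → $14,663.52
Ending inventory (cost pool remaining) = $3,648.68
Check: goods available $18,312.20 = COGS $14,663.52 + ending $3,648.68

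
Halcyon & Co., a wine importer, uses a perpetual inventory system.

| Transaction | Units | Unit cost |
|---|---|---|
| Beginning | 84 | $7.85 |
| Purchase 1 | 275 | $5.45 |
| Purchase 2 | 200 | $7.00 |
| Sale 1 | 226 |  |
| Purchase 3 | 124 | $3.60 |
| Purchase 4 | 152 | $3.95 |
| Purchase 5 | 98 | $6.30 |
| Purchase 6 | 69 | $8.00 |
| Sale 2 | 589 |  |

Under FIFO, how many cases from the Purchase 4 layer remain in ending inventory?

20

Sale 1 (226) [FIFO — oldest first]: 84 @ $7.85 + 142 @ $5.45 = $1,433.30
Sale 2 (589) [FIFO — oldest first]: 133 @ $5.45 + 200 @ $7.00 + 124 @ $3.60 + 132 @ $3.95 = $3,092.65
Total COGS = $1,433.30 + $3,092.65 = $4,525.95
Ending inventory: 20 @ $3.95 + 98 @ $6.30 + 69 @ $8.00 = $1,248.40
Check: goods available $5,774.35 = COGS $4,525.95 + ending $1,248.40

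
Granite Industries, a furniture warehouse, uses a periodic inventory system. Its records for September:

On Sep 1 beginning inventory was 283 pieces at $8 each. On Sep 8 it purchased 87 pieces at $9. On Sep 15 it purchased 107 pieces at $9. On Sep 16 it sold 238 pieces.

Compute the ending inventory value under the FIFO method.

Sep 16, 238 sold [FIFO — oldest first]: 238 @ $8 = $1,904
Ending inventory: 45 @ $8 + 87 @ $9 + 107 @ $9 = $2,106

Ending inventory = $2,106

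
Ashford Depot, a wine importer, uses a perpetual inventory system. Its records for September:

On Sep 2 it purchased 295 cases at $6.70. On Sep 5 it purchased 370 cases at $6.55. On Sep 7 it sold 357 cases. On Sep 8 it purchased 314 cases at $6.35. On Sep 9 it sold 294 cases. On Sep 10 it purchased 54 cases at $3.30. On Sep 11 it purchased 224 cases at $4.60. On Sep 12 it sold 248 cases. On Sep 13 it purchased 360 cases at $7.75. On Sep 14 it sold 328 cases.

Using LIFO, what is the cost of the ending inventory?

Sep 7, 357 sold [LIFO — newest first]: 357 @ $6.55 = $2,338.35
Sep 9, 294 sold [LIFO — newest first]: 294 @ $6.35 = $1,866.90
Sep 12, 248 sold [LIFO — newest first]: 224 @ $4.60 + 24 @ $3.30 = $1,109.60
Sep 14, 328 sold [LIFO — newest first]: 328 @ $7.75 = $2,542.00
Total COGS = $2,338.35 + $1,866.90 + $1,109.60 + $2,542.00 = $7,856.85
Ending inventory: 295 @ $6.70 + 13 @ $6.55 + 20 @ $6.35 + 30 @ $3.30 + 32 @ $7.75 = $2,535.65
Check: goods available $10,392.50 = COGS $7,856.85 + ending $2,535.65

Ending inventory = $2,535.65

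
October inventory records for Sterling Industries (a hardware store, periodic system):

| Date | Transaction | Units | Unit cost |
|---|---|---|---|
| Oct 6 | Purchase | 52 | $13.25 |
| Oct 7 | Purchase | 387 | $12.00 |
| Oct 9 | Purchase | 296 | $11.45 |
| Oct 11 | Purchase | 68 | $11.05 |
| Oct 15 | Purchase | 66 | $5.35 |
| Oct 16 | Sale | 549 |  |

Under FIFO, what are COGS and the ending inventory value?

COGS = $6,592.50; ending inventory = $3,234.20

Oct 16, 549 sold [FIFO — oldest first]: 52 @ $13.25 + 387 @ $12.00 + 110 @ $11.45 = $6,592.50
Ending inventory: 186 @ $11.45 + 68 @ $11.05 + 66 @ $5.35 = $3,234.20
Check: goods available $9,826.70 = COGS $6,592.50 + ending $3,234.20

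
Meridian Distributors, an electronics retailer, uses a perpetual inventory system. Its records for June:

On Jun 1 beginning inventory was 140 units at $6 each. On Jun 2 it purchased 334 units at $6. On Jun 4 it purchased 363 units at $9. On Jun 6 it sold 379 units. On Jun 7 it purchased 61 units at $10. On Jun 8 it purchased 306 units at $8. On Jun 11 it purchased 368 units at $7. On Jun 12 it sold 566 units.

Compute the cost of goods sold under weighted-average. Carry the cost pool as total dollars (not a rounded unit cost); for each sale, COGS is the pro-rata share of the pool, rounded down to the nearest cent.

After Jun 1: 140 on hand, pool $840.00 (≈ $6.0000 each)
After Jun 2: 474 on hand, pool $2,844.00 (≈ $6.0000 each)
After Jun 4: 837 on hand, pool $6,111.00 (≈ $7.3011 each)
Jun 6, sell 379: 379/837 × $6,111.00 → $2,767.10
After Jun 7: 519 on hand, pool $3,953.90 (≈ $7.6183 each)
After Jun 8: 825 on hand, pool $6,401.90 (≈ $7.7599 each)
After Jun 11: 1193 on hand, pool $8,977.90 (≈ $7.5255 each)
Jun 12, sell 566: 566/1193 × $8,977.90 → $4,259.42
Total COGS = $2,767.10 + $4,259.42 = $7,026.52
Ending inventory (cost pool remaining) = $4,718.48
Check: goods available $11,745.00 = COGS $7,026.52 + ending $4,718.48

COGS = $7,026.52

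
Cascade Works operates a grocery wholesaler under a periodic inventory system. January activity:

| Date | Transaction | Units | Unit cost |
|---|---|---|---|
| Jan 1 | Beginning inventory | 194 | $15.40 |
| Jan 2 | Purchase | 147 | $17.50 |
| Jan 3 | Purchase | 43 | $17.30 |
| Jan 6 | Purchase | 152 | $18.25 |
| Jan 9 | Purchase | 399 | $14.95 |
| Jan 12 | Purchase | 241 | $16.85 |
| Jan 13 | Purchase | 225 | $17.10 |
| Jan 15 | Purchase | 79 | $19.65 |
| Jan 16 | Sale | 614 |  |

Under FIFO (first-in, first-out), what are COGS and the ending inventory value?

COGS = $10,244.10; ending inventory = $14,259.65

Jan 16, 614 sold [FIFO — oldest first]: 194 @ $15.40 + 147 @ $17.50 + 43 @ $17.30 + 152 @ $18.25 + 78 @ $14.95 = $10,244.10
Ending inventory: 321 @ $14.95 + 241 @ $16.85 + 225 @ $17.10 + 79 @ $19.65 = $14,259.65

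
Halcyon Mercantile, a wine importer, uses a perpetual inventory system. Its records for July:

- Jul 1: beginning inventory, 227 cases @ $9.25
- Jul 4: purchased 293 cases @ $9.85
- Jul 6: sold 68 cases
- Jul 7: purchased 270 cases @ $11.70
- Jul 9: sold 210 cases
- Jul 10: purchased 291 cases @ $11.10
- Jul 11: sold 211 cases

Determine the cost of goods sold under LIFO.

COGS = $5,468.90

Jul 6, 68 sold [LIFO — newest first]: 68 @ $9.85 = $669.80
Jul 9, 210 sold [LIFO — newest first]: 210 @ $11.70 = $2,457.00
Jul 11, 211 sold [LIFO — newest first]: 211 @ $11.10 = $2,342.10
Total COGS = $669.80 + $2,457.00 + $2,342.10 = $5,468.90
Ending inventory: 227 @ $9.25 + 225 @ $9.85 + 60 @ $11.70 + 80 @ $11.10 = $5,906.00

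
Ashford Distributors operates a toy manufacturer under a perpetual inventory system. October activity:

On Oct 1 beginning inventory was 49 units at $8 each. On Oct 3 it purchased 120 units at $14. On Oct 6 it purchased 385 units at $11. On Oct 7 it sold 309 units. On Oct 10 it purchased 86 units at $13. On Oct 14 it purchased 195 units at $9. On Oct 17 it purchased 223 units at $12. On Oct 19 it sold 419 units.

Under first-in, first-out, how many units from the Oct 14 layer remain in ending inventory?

107

Oct 7, 309 sold [FIFO — oldest first]: 49 @ $8 + 120 @ $14 + 140 @ $11 = $3,612
Oct 19, 419 sold [FIFO — oldest first]: 245 @ $11 + 86 @ $13 + 88 @ $9 = $4,605
Total COGS = $3,612 + $4,605 = $8,217
Ending inventory: 107 @ $9 + 223 @ $12 = $3,639
Check: goods available $11,856 = COGS $8,217 + ending $3,639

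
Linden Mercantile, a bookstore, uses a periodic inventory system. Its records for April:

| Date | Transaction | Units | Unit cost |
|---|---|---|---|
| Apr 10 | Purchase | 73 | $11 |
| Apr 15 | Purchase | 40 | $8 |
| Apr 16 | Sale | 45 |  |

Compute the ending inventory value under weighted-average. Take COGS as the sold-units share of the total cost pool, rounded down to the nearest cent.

Ending inventory = $675.79

Apr 16, sell 45: 45/113 × $1,123.00 → $447.21
Ending inventory (cost pool remaining) = $675.79
Check: goods available $1,123.00 = COGS $447.21 + ending $675.79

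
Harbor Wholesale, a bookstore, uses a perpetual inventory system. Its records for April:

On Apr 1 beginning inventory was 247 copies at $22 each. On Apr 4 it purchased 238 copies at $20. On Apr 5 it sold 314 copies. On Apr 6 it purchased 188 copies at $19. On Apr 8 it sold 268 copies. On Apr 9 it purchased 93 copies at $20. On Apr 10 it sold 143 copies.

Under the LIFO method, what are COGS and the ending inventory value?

COGS = $14,724; ending inventory = $902

Apr 5, 314 sold [LIFO — newest first]: 238 @ $20 + 76 @ $22 = $6,432
Apr 8, 268 sold [LIFO — newest first]: 188 @ $19 + 80 @ $22 = $5,332
Apr 10, 143 sold [LIFO — newest first]: 93 @ $20 + 50 @ $22 = $2,960
Total COGS = $6,432 + $5,332 + $2,960 = $14,724
Ending inventory: 41 @ $22 = $902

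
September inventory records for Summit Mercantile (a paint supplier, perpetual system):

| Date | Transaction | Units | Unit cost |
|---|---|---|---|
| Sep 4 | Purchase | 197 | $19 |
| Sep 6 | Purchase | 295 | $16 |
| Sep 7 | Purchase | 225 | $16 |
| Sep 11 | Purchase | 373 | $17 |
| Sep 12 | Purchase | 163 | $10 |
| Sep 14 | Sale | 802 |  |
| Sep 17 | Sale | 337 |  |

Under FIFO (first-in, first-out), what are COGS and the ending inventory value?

Sep 14, 802 sold [FIFO — oldest first]: 197 @ $19 + 295 @ $16 + 225 @ $16 + 85 @ $17 = $13,508
Sep 17, 337 sold [FIFO — oldest first]: 288 @ $17 + 49 @ $10 = $5,386
Total COGS = $13,508 + $5,386 = $18,894
Ending inventory: 114 @ $10 = $1,140

COGS = $18,894; ending inventory = $1,140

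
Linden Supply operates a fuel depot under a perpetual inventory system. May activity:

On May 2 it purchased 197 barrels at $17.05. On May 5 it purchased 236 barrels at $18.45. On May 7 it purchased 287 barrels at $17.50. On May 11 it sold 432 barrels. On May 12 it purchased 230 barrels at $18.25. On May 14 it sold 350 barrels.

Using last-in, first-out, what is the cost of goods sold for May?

COGS = $14,068.65

May 11, 432 sold [LIFO — newest first]: 287 @ $17.50 + 145 @ $18.45 = $7,697.75
May 14, 350 sold [LIFO — newest first]: 230 @ $18.25 + 91 @ $18.45 + 29 @ $17.05 = $6,370.90
Total COGS = $7,697.75 + $6,370.90 = $14,068.65
Ending inventory: 168 @ $17.05 = $2,864.40
Check: goods available $16,933.05 = COGS $14,068.65 + ending $2,864.40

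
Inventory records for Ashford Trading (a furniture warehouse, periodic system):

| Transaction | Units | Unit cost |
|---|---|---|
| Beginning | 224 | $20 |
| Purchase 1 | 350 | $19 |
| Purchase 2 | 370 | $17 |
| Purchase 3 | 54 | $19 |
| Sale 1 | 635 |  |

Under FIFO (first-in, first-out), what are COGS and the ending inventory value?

Sale 1 (635) [FIFO — oldest first]: 224 @ $20 + 350 @ $19 + 61 @ $17 = $12,167
Ending inventory: 309 @ $17 + 54 @ $19 = $6,279
Check: goods available $18,446 = COGS $12,167 + ending $6,279

COGS = $12,167; ending inventory = $6,279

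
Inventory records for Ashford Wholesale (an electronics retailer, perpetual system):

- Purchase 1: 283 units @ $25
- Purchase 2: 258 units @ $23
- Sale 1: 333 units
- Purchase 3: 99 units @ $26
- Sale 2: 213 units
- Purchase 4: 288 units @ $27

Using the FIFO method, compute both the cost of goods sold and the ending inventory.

Sale 1 (333) [FIFO — oldest first]: 283 @ $25 + 50 @ $23 = $8,225
Sale 2 (213) [FIFO — oldest first]: 208 @ $23 + 5 @ $26 = $4,914
Total COGS = $8,225 + $4,914 = $13,139
Ending inventory: 94 @ $26 + 288 @ $27 = $10,220
Check: goods available $23,359 = COGS $13,139 + ending $10,220

COGS = $13,139; ending inventory = $10,220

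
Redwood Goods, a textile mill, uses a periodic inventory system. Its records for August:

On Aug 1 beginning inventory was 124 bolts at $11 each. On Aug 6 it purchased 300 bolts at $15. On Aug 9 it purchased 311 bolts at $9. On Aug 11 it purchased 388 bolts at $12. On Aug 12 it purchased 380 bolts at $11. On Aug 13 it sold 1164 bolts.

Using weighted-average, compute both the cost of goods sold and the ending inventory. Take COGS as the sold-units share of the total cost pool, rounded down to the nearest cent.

COGS = $13,552.11; ending inventory = $3,946.89

Aug 13, sell 1164: 1164/1503 × $17,499.00 → $13,552.11
Ending inventory (cost pool remaining) = $3,946.89
Check: goods available $17,499.00 = COGS $13,552.11 + ending $3,946.89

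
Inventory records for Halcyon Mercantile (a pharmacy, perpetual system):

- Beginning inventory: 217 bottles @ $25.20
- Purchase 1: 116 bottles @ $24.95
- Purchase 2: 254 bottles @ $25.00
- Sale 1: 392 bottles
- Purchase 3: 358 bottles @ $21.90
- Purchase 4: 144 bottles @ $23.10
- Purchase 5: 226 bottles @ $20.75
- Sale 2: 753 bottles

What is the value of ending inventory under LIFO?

Ending inventory = $4,284.00

Sale 1 (392) [LIFO — newest first]: 254 @ $25.00 + 116 @ $24.95 + 22 @ $25.20 = $9,798.60
Sale 2 (753) [LIFO — newest first]: 226 @ $20.75 + 144 @ $23.10 + 358 @ $21.90 + 25 @ $25.20 = $16,486.10
Total COGS = $9,798.60 + $16,486.10 = $26,284.70
Ending inventory: 170 @ $25.20 = $4,284.00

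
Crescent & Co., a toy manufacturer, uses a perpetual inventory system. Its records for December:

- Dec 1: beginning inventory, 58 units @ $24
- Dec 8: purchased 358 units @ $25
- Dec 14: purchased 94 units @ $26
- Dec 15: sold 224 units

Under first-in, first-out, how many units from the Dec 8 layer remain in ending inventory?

Dec 15, 224 sold [FIFO — oldest first]: 58 @ $24 + 166 @ $25 = $5,542
Ending inventory: 192 @ $25 + 94 @ $26 = $7,244
Check: goods available $12,786 = COGS $5,542 + ending $7,244

192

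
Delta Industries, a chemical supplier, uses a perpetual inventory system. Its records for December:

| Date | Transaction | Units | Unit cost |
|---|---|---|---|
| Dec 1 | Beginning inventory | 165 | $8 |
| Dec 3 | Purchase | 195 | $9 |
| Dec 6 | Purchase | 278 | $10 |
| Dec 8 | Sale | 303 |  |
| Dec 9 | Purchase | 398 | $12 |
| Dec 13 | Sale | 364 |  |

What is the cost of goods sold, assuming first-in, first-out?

Dec 8, 303 sold [FIFO — oldest first]: 165 @ $8 + 138 @ $9 = $2,562
Dec 13, 364 sold [FIFO — oldest first]: 57 @ $9 + 278 @ $10 + 29 @ $12 = $3,641
Total COGS = $2,562 + $3,641 = $6,203
Ending inventory: 369 @ $12 = $4,428
Check: goods available $10,631 = COGS $6,203 + ending $4,428

COGS = $6,203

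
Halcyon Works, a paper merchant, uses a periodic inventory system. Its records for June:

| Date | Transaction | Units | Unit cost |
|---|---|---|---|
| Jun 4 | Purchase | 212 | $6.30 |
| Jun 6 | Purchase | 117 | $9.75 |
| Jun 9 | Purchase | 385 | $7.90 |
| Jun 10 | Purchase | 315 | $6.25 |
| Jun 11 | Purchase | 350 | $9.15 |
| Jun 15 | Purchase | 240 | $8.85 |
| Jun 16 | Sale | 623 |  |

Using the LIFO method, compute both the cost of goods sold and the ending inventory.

Jun 16, 623 sold [LIFO — newest first]: 240 @ $8.85 + 350 @ $9.15 + 33 @ $6.25 = $5,532.75
Ending inventory: 212 @ $6.30 + 117 @ $9.75 + 385 @ $7.90 + 282 @ $6.25 = $7,280.35

COGS = $5,532.75; ending inventory = $7,280.35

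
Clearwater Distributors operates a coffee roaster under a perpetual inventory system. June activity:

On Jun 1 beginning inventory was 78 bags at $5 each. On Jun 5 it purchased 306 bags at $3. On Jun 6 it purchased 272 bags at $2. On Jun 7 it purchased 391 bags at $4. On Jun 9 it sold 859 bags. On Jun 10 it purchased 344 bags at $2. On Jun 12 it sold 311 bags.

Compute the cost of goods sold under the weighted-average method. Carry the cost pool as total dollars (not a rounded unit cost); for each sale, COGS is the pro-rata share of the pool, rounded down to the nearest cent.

COGS = $3,563.38

After Jun 1: 78 on hand, pool $390.00 (≈ $5.0000 each)
After Jun 5: 384 on hand, pool $1,308.00 (≈ $3.4062 each)
After Jun 6: 656 on hand, pool $1,852.00 (≈ $2.8232 each)
After Jun 7: 1047 on hand, pool $3,416.00 (≈ $3.2627 each)
Jun 9, sell 859: 859/1047 × $3,416.00 → $2,802.62
After Jun 10: 532 on hand, pool $1,301.38 (≈ $2.4462 each)
Jun 12, sell 311: 311/532 × $1,301.38 → $760.76
Total COGS = $2,802.62 + $760.76 = $3,563.38
Ending inventory (cost pool remaining) = $540.62
Check: goods available $4,104.00 = COGS $3,563.38 + ending $540.62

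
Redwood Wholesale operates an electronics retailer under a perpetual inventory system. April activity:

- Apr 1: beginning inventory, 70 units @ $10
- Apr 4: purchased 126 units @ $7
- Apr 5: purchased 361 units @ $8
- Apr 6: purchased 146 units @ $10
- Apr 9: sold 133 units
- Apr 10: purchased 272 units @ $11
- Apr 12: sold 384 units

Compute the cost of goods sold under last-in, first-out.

Apr 9, 133 sold [LIFO — newest first]: 133 @ $10 = $1,330
Apr 12, 384 sold [LIFO — newest first]: 272 @ $11 + 13 @ $10 + 99 @ $8 = $3,914
Total COGS = $1,330 + $3,914 = $5,244
Ending inventory: 70 @ $10 + 126 @ $7 + 262 @ $8 = $3,678

COGS = $5,244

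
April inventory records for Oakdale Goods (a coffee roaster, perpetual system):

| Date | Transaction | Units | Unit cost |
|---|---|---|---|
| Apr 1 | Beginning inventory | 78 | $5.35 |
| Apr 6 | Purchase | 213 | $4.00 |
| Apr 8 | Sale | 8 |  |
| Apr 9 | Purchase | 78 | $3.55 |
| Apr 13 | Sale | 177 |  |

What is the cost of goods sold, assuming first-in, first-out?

Apr 8, 8 sold [FIFO — oldest first]: 8 @ $5.35 = $42.80
Apr 13, 177 sold [FIFO — oldest first]: 70 @ $5.35 + 107 @ $4.00 = $802.50
Total COGS = $42.80 + $802.50 = $845.30
Ending inventory: 106 @ $4.00 + 78 @ $3.55 = $700.90

COGS = $845.30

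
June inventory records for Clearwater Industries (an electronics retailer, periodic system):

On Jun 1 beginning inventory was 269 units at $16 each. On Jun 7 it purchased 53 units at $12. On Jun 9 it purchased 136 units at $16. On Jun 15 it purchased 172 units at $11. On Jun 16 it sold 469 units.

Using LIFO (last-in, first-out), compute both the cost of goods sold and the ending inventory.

Jun 16, 469 sold [LIFO — newest first]: 172 @ $11 + 136 @ $16 + 53 @ $12 + 108 @ $16 = $6,432
Ending inventory: 161 @ $16 = $2,576

COGS = $6,432; ending inventory = $2,576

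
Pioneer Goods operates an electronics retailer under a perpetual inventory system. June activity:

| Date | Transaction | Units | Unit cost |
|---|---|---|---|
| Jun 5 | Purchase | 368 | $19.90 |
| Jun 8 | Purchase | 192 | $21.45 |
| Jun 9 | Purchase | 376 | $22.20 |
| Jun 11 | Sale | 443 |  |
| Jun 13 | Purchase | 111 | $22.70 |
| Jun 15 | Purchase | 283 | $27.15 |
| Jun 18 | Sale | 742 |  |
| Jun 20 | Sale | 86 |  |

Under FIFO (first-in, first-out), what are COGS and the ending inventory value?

Jun 11, 443 sold [FIFO — oldest first]: 368 @ $19.90 + 75 @ $21.45 = $8,931.95
Jun 18, 742 sold [FIFO — oldest first]: 117 @ $21.45 + 376 @ $22.20 + 111 @ $22.70 + 138 @ $27.15 = $17,123.25
Jun 20, 86 sold [FIFO — oldest first]: 86 @ $27.15 = $2,334.90
Total COGS = $8,931.95 + $17,123.25 + $2,334.90 = $28,390.10
Ending inventory: 59 @ $27.15 = $1,601.85

COGS = $28,390.10; ending inventory = $1,601.85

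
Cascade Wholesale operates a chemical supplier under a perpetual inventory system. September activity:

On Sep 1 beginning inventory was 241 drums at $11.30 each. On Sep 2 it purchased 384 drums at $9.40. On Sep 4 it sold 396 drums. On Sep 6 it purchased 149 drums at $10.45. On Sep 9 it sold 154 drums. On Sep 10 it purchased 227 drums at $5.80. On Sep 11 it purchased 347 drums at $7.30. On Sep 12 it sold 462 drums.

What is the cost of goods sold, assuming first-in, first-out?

Sep 4, 396 sold [FIFO — oldest first]: 241 @ $11.30 + 155 @ $9.40 = $4,180.30
Sep 9, 154 sold [FIFO — oldest first]: 154 @ $9.40 = $1,447.60
Sep 12, 462 sold [FIFO — oldest first]: 75 @ $9.40 + 149 @ $10.45 + 227 @ $5.80 + 11 @ $7.30 = $3,658.95
Total COGS = $4,180.30 + $1,447.60 + $3,658.95 = $9,286.85
Ending inventory: 336 @ $7.30 = $2,452.80

COGS = $9,286.85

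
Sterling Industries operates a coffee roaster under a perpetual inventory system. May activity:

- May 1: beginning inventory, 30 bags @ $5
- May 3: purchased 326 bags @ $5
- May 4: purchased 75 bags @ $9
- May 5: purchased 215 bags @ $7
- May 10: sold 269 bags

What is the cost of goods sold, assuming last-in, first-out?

COGS = $1,991

May 10, 269 sold [LIFO — newest first]: 215 @ $7 + 54 @ $9 = $1,991
Ending inventory: 30 @ $5 + 326 @ $5 + 21 @ $9 = $1,969
Check: goods available $3,960 = COGS $1,991 + ending $1,969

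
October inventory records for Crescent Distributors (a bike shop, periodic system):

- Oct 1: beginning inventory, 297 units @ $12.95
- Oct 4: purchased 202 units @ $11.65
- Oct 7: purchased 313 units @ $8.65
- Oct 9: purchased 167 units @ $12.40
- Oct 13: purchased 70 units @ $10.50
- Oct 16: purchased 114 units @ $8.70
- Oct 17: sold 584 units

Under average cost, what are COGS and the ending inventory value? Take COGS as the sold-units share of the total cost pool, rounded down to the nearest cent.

COGS = $6,379.55; ending inventory = $6,324.95

Oct 17, sell 584: 584/1163 × $12,704.50 → $6,379.55
Ending inventory (cost pool remaining) = $6,324.95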